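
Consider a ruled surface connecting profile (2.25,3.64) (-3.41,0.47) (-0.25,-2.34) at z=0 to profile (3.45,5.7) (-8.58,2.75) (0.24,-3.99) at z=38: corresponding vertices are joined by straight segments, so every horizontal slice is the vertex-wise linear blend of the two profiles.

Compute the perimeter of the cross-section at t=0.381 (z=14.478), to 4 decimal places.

Perimeter at t=0.381: 23.3937

Cross-section at t=0.381: each vertex is (1-t)·p0[i] + t·p1[i].
  v1: (1-0.381)·(2.25,3.64) + 0.381·(3.45,5.7) = (2.7072,4.4249)
  v2: (1-0.381)·(-3.41,0.47) + 0.381·(-8.58,2.75) = (-5.3798,1.3387)
  v3: (1-0.381)·(-0.25,-2.34) + 0.381·(0.24,-3.99) = (-0.0633,-2.9687)
Perimeter = Σ |v_{i+1} − v_i|:
  edge 1→2: √(-8.0870² + -3.0862²) = 8.6558 (running 8.6558)
  edge 2→3: √(5.3165² + -4.3073²) = 6.8424 (running 15.4982)
  edge 3→1: √(2.7705² + 7.3935²) = 7.8956 (running 23.3937)
Perimeter = 23.3937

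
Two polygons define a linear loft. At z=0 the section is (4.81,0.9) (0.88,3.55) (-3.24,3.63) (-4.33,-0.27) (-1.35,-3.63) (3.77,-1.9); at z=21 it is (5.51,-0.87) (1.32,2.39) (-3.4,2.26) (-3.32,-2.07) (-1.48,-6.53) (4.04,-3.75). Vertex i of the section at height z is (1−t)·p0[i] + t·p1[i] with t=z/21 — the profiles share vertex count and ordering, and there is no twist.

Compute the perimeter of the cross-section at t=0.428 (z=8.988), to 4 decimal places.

Cross-section at t=0.428: each vertex is (1-t)·p0[i] + t·p1[i].
  v1: (1-0.428)·(4.81,0.9) + 0.428·(5.51,-0.87) = (5.1096,0.1424)
  v2: (1-0.428)·(0.88,3.55) + 0.428·(1.32,2.39) = (1.0683,3.0535)
  v3: (1-0.428)·(-3.24,3.63) + 0.428·(-3.4,2.26) = (-3.3085,3.0436)
  v4: (1-0.428)·(-4.33,-0.27) + 0.428·(-3.32,-2.07) = (-3.8977,-1.0404)
  v5: (1-0.428)·(-1.35,-3.63) + 0.428·(-1.48,-6.53) = (-1.4056,-4.8712)
  v6: (1-0.428)·(3.77,-1.9) + 0.428·(4.04,-3.75) = (3.8856,-2.6918)
Perimeter = Σ |v_{i+1} − v_i|:
  edge 1→2: √(-4.0413² + 2.9111²) = 4.9806 (running 4.9806)
  edge 2→3: √(-4.3768² + -0.0099²) = 4.3768 (running 9.3574)
  edge 3→4: √(-0.5892² + -4.0840²) = 4.1263 (running 13.4837)
  edge 4→5: √(2.4921² + -3.8308²) = 4.5701 (running 18.0538)
  edge 5→6: √(5.2912² + 2.1794²) = 5.7225 (running 23.7763)
  edge 6→1: √(1.2240² + 2.8342²) = 3.0873 (running 26.8635)
Perimeter = 26.8635

Perimeter at t=0.428: 26.8635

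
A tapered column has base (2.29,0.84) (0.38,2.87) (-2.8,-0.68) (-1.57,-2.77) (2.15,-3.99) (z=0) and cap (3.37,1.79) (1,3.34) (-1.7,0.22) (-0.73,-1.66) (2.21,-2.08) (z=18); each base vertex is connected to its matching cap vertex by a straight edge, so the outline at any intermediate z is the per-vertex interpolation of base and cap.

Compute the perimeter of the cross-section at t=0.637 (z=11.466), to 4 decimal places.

Cross-section at t=0.637: each vertex is (1-t)·p0[i] + t·p1[i].
  v1: (1-0.637)·(2.29,0.84) + 0.637·(3.37,1.79) = (2.9780,1.4451)
  v2: (1-0.637)·(0.38,2.87) + 0.637·(1,3.34) = (0.7749,3.1694)
  v3: (1-0.637)·(-2.8,-0.68) + 0.637·(-1.7,0.22) = (-2.0993,-0.1067)
  v4: (1-0.637)·(-1.57,-2.77) + 0.637·(-0.73,-1.66) = (-1.0349,-2.0629)
  v5: (1-0.637)·(2.15,-3.99) + 0.637·(2.21,-2.08) = (2.1882,-2.7733)
Perimeter = Σ |v_{i+1} − v_i|:
  edge 1→2: √(-2.2030² + 1.7242²) = 2.7976 (running 2.7976)
  edge 2→3: √(-2.8742² + -3.2761²) = 4.3582 (running 7.1558)
  edge 3→4: √(1.0644² + -1.9562²) = 2.2270 (running 9.3828)
  edge 4→5: √(3.2231² + -0.7104²) = 3.3005 (running 12.6833)
  edge 5→1: √(0.7897² + 4.2185²) = 4.2918 (running 16.9751)
Perimeter = 16.9751

Perimeter at t=0.637: 16.9751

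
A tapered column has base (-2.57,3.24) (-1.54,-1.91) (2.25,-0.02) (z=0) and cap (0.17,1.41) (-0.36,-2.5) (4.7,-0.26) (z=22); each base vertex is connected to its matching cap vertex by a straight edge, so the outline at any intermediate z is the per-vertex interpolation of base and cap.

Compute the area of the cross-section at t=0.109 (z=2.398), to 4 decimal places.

Cross-section at t=0.109: each vertex is (1-t)·p0[i] + t·p1[i].
  v1: (1-0.109)·(-2.57,3.24) + 0.109·(0.17,1.41) = (-2.2713,3.0405)
  v2: (1-0.109)·(-1.54,-1.91) + 0.109·(-0.36,-2.5) = (-1.4114,-1.9743)
  v3: (1-0.109)·(2.25,-0.02) + 0.109·(4.7,-0.26) = (2.5171,-0.0462)
Shoelace sum Σ(x_i·y_{i+1} − x_{i+1}·y_i):
  i=1: -2.2713·-1.9743 − -1.4114·3.0405 = +8.7757 (running +8.7757)
  i=2: -1.4114·-0.0462 − 2.5171·-1.9743 = +5.0346 (running +13.8103)
  i=3: 2.5171·3.0405 − -2.2713·-0.0462 = +7.5483 (running +21.3586)
Area = |Σ|/2 = |21.3586|/2 = 10.6793

Area at t=0.109: 10.6793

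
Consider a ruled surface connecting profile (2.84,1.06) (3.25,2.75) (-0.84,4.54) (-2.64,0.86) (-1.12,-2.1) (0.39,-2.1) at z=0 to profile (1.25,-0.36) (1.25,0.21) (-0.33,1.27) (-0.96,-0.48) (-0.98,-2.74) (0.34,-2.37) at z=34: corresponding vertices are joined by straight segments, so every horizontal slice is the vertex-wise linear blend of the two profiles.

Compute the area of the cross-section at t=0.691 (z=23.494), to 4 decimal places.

Cross-section at t=0.691: each vertex is (1-t)·p0[i] + t·p1[i].
  v1: (1-0.691)·(2.84,1.06) + 0.691·(1.25,-0.36) = (1.7413,0.0788)
  v2: (1-0.691)·(3.25,2.75) + 0.691·(1.25,0.21) = (1.8680,0.9949)
  v3: (1-0.691)·(-0.84,4.54) + 0.691·(-0.33,1.27) = (-0.4876,2.2804)
  v4: (1-0.691)·(-2.64,0.86) + 0.691·(-0.96,-0.48) = (-1.4791,-0.0659)
  v5: (1-0.691)·(-1.12,-2.1) + 0.691·(-0.98,-2.74) = (-1.0233,-2.5422)
  v6: (1-0.691)·(0.39,-2.1) + 0.691·(0.34,-2.37) = (0.3555,-2.2866)
Shoelace sum Σ(x_i·y_{i+1} − x_{i+1}·y_i):
  i=1: 1.7413·0.9949 − 1.8680·0.0788 = +1.5852 (running +1.5852)
  i=2: 1.8680·2.2804 − -0.4876·0.9949 = +4.7449 (running +6.3301)
  i=3: -0.4876·-0.0659 − -1.4791·2.2804 = +3.4052 (running +9.7353)
  i=4: -1.4791·-2.5422 − -1.0233·-0.0659 = +3.6928 (running +13.4281)
  i=5: -1.0233·-2.2866 − 0.3555·-2.5422 = +3.2434 (running +16.6715)
  i=6: 0.3555·0.0788 − 1.7413·-2.2866 = +4.0096 (running +20.6811)
Area = |Σ|/2 = |20.6811|/2 = 10.3406

Area at t=0.691: 10.3406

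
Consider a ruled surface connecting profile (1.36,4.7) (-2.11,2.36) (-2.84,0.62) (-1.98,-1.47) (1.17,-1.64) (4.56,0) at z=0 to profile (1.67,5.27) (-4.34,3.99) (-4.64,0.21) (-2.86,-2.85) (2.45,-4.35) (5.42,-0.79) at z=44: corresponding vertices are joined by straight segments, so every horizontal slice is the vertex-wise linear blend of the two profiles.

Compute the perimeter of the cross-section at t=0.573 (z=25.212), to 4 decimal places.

Perimeter at t=0.573: 26.3276

Cross-section at t=0.573: each vertex is (1-t)·p0[i] + t·p1[i].
  v1: (1-0.573)·(1.36,4.7) + 0.573·(1.67,5.27) = (1.5376,5.0266)
  v2: (1-0.573)·(-2.11,2.36) + 0.573·(-4.34,3.99) = (-3.3878,3.2940)
  v3: (1-0.573)·(-2.84,0.62) + 0.573·(-4.64,0.21) = (-3.8714,0.3851)
  v4: (1-0.573)·(-1.98,-1.47) + 0.573·(-2.86,-2.85) = (-2.4842,-2.2607)
  v5: (1-0.573)·(1.17,-1.64) + 0.573·(2.45,-4.35) = (1.9034,-3.1928)
  v6: (1-0.573)·(4.56,0) + 0.573·(5.42,-0.79) = (5.0528,-0.4527)
Perimeter = Σ |v_{i+1} − v_i|:
  edge 1→2: √(-4.9254² + -1.7326²) = 5.2213 (running 5.2213)
  edge 2→3: √(-0.4836² + -2.9089²) = 2.9488 (running 8.1701)
  edge 3→4: √(1.3872² + -2.6458²) = 2.9874 (running 11.1575)
  edge 4→5: √(4.3877² + -0.9321²) = 4.4856 (running 15.6431)
  edge 5→6: √(3.1493² + 2.7402²) = 4.1745 (running 19.8177)
  edge 6→1: √(-3.5152² + 5.4793²) = 6.5099 (running 26.3276)
Perimeter = 26.3276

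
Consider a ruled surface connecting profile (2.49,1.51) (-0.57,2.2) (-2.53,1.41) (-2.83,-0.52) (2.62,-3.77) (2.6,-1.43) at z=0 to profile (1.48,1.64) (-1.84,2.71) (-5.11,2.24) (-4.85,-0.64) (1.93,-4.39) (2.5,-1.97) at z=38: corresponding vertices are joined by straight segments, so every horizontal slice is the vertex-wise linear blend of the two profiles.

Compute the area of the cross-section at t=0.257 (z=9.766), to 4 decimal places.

Area at t=0.257: 24.0137

Cross-section at t=0.257: each vertex is (1-t)·p0[i] + t·p1[i].
  v1: (1-0.257)·(2.49,1.51) + 0.257·(1.48,1.64) = (2.2304,1.5434)
  v2: (1-0.257)·(-0.57,2.2) + 0.257·(-1.84,2.71) = (-0.8964,2.3311)
  v3: (1-0.257)·(-2.53,1.41) + 0.257·(-5.11,2.24) = (-3.1931,1.6233)
  v4: (1-0.257)·(-2.83,-0.52) + 0.257·(-4.85,-0.64) = (-3.3491,-0.5508)
  v5: (1-0.257)·(2.62,-3.77) + 0.257·(1.93,-4.39) = (2.4427,-3.9293)
  v6: (1-0.257)·(2.6,-1.43) + 0.257·(2.5,-1.97) = (2.5743,-1.5688)
Shoelace sum Σ(x_i·y_{i+1} − x_{i+1}·y_i):
  i=1: 2.2304·2.3311 − -0.8964·1.5434 = +6.5828 (running +6.5828)
  i=2: -0.8964·1.6233 − -3.1931·2.3311 = +5.9881 (running +12.5709)
  i=3: -3.1931·-0.5508 − -3.3491·1.6233 = +7.1956 (running +19.7665)
  i=4: -3.3491·-3.9293 − 2.4427·-0.5508 = +14.5054 (running +34.2719)
  i=5: 2.4427·-1.5688 − 2.5743·-3.9293 = +6.2833 (running +40.5552)
  i=6: 2.5743·1.5434 − 2.2304·-1.5688 = +7.4723 (running +48.0274)
Area = |Σ|/2 = |48.0274|/2 = 24.0137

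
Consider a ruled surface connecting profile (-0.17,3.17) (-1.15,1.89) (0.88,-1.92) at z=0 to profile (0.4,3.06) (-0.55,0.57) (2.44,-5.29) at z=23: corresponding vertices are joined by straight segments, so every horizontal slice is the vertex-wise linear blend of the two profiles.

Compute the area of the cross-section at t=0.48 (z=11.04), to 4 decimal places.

Area at t=0.48: 4.6320

Cross-section at t=0.48: each vertex is (1-t)·p0[i] + t·p1[i].
  v1: (1-0.48)·(-0.17,3.17) + 0.48·(0.4,3.06) = (0.1036,3.1172)
  v2: (1-0.48)·(-1.15,1.89) + 0.48·(-0.55,0.57) = (-0.8620,1.2564)
  v3: (1-0.48)·(0.88,-1.92) + 0.48·(2.44,-5.29) = (1.6288,-3.5376)
Shoelace sum Σ(x_i·y_{i+1} − x_{i+1}·y_i):
  i=1: 0.1036·1.2564 − -0.8620·3.1172 = +2.8172 (running +2.8172)
  i=2: -0.8620·-3.5376 − 1.6288·1.2564 = +1.0030 (running +3.8202)
  i=3: 1.6288·3.1172 − 0.1036·-3.5376 = +5.4438 (running +9.2640)
Area = |Σ|/2 = |9.2640|/2 = 4.6320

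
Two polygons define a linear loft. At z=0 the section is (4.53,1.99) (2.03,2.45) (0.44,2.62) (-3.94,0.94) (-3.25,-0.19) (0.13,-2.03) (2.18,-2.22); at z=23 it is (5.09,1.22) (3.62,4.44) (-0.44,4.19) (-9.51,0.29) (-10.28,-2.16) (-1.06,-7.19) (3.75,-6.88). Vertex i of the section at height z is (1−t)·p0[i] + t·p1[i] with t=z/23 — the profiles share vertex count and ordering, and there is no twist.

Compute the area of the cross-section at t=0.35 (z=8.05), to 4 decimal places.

Area at t=0.35: 51.1677

Cross-section at t=0.35: each vertex is (1-t)·p0[i] + t·p1[i].
  v1: (1-0.35)·(4.53,1.99) + 0.35·(5.09,1.22) = (4.7260,1.7205)
  v2: (1-0.35)·(2.03,2.45) + 0.35·(3.62,4.44) = (2.5865,3.1465)
  v3: (1-0.35)·(0.44,2.62) + 0.35·(-0.44,4.19) = (0.1320,3.1695)
  v4: (1-0.35)·(-3.94,0.94) + 0.35·(-9.51,0.29) = (-5.8895,0.7125)
  v5: (1-0.35)·(-3.25,-0.19) + 0.35·(-10.28,-2.16) = (-5.7105,-0.8795)
  v6: (1-0.35)·(0.13,-2.03) + 0.35·(-1.06,-7.19) = (-0.2865,-3.8360)
  v7: (1-0.35)·(2.18,-2.22) + 0.35·(3.75,-6.88) = (2.7295,-3.8510)
Shoelace sum Σ(x_i·y_{i+1} − x_{i+1}·y_i):
  i=1: 4.7260·3.1465 − 2.5865·1.7205 = +10.4203 (running +10.4203)
  i=2: 2.5865·3.1695 − 0.1320·3.1465 = +7.7826 (running +18.2029)
  i=3: 0.1320·0.7125 − -5.8895·3.1695 = +18.7608 (running +36.9637)
  i=4: -5.8895·-0.8795 − -5.7105·0.7125 = +9.2485 (running +46.2122)
  i=5: -5.7105·-3.8360 − -0.2865·-0.8795 = +21.6535 (running +67.8657)
  i=6: -0.2865·-3.8510 − 2.7295·-3.8360 = +11.5737 (running +79.4394)
  i=7: 2.7295·1.7205 − 4.7260·-3.8510 = +22.8959 (running +102.3353)
Area = |Σ|/2 = |102.3353|/2 = 51.1677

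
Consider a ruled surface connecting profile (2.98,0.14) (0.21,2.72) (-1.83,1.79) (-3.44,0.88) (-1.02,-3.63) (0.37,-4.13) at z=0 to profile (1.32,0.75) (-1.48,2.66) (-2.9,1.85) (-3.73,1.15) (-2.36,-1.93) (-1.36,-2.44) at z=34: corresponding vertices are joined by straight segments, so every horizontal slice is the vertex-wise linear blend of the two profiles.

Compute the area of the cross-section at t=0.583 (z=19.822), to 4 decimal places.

Cross-section at t=0.583: each vertex is (1-t)·p0[i] + t·p1[i].
  v1: (1-0.583)·(2.98,0.14) + 0.583·(1.32,0.75) = (2.0122,0.4956)
  v2: (1-0.583)·(0.21,2.72) + 0.583·(-1.48,2.66) = (-0.7753,2.6850)
  v3: (1-0.583)·(-1.83,1.79) + 0.583·(-2.9,1.85) = (-2.4538,1.8250)
  v4: (1-0.583)·(-3.44,0.88) + 0.583·(-3.73,1.15) = (-3.6091,1.0374)
  v5: (1-0.583)·(-1.02,-3.63) + 0.583·(-2.36,-1.93) = (-1.8012,-2.6389)
  v6: (1-0.583)·(0.37,-4.13) + 0.583·(-1.36,-2.44) = (-0.6386,-3.1447)
Shoelace sum Σ(x_i·y_{i+1} − x_{i+1}·y_i):
  i=1: 2.0122·2.6850 − -0.7753·0.4956 = +5.7871 (running +5.7871)
  i=2: -0.7753·1.8250 − -2.4538·2.6850 = +5.1737 (running +10.9608)
  i=3: -2.4538·1.0374 − -3.6091·1.8250 = +4.0409 (running +15.0016)
  i=4: -3.6091·-2.6389 − -1.8012·1.0374 = +11.3926 (running +26.3942)
  i=5: -1.8012·-3.1447 − -0.6386·-2.6389 = +3.9792 (running +30.3734)
  i=6: -0.6386·0.4956 − 2.0122·-3.1447 = +6.0114 (running +36.3848)
Area = |Σ|/2 = |36.3848|/2 = 18.1924

Area at t=0.583: 18.1924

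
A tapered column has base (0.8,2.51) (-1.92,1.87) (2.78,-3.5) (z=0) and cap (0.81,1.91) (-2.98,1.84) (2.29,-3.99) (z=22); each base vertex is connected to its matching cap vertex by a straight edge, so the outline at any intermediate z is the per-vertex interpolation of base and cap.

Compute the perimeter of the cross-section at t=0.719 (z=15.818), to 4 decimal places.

Perimeter at t=0.719: 17.3009

Cross-section at t=0.719: each vertex is (1-t)·p0[i] + t·p1[i].
  v1: (1-0.719)·(0.8,2.51) + 0.719·(0.81,1.91) = (0.8072,2.0786)
  v2: (1-0.719)·(-1.92,1.87) + 0.719·(-2.98,1.84) = (-2.6821,1.8484)
  v3: (1-0.719)·(2.78,-3.5) + 0.719·(2.29,-3.99) = (2.4277,-3.8523)
Perimeter = Σ |v_{i+1} − v_i|:
  edge 1→2: √(-3.4893² + -0.2302²) = 3.4969 (running 3.4969)
  edge 2→3: √(5.1098² + -5.7007²) = 7.6556 (running 11.1526)
  edge 3→1: √(-1.6205² + 5.9309²) = 6.1483 (running 17.3009)
Perimeter = 17.3009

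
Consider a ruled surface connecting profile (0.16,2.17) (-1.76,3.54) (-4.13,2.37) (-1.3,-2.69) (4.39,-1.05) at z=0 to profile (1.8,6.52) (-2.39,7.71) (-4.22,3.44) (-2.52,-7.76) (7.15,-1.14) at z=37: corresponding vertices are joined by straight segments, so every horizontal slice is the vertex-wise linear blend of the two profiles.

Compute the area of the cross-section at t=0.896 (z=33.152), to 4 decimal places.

Cross-section at t=0.896: each vertex is (1-t)·p0[i] + t·p1[i].
  v1: (1-0.896)·(0.16,2.17) + 0.896·(1.8,6.52) = (1.6294,6.0676)
  v2: (1-0.896)·(-1.76,3.54) + 0.896·(-2.39,7.71) = (-2.3245,7.2763)
  v3: (1-0.896)·(-4.13,2.37) + 0.896·(-4.22,3.44) = (-4.2106,3.3287)
  v4: (1-0.896)·(-1.3,-2.69) + 0.896·(-2.52,-7.76) = (-2.3931,-7.2327)
  v5: (1-0.896)·(4.39,-1.05) + 0.896·(7.15,-1.14) = (6.8630,-1.1306)
Shoelace sum Σ(x_i·y_{i+1} − x_{i+1}·y_i):
  i=1: 1.6294·7.2763 − -2.3245·6.0676 = +25.9603 (running +25.9603)
  i=2: -2.3245·3.3287 − -4.2106·7.2763 = +22.9004 (running +48.8608)
  i=3: -4.2106·-7.2327 − -2.3931·3.3287 = +38.4204 (running +87.2812)
  i=4: -2.3931·-1.1306 − 6.8630·-7.2327 = +52.3436 (running +139.6248)
  i=5: 6.8630·6.0676 − 1.6294·-1.1306 = +43.4840 (running +183.1088)
Area = |Σ|/2 = |183.1088|/2 = 91.5544

Area at t=0.896: 91.5544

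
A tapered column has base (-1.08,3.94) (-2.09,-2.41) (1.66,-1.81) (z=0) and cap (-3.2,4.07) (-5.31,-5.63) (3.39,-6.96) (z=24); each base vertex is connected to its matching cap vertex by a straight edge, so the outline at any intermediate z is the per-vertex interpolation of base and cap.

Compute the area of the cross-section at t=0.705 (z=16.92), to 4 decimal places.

Area at t=0.705: 32.2145

Cross-section at t=0.705: each vertex is (1-t)·p0[i] + t·p1[i].
  v1: (1-0.705)·(-1.08,3.94) + 0.705·(-3.2,4.07) = (-2.5746,4.0316)
  v2: (1-0.705)·(-2.09,-2.41) + 0.705·(-5.31,-5.63) = (-4.3601,-4.6801)
  v3: (1-0.705)·(1.66,-1.81) + 0.705·(3.39,-6.96) = (2.8796,-5.4407)
Shoelace sum Σ(x_i·y_{i+1} − x_{i+1}·y_i):
  i=1: -2.5746·-4.6801 − -4.3601·4.0316 = +29.6278 (running +29.6278)
  i=2: -4.3601·-5.4407 − 2.8796·-4.6801 = +37.1993 (running +66.8270)
  i=3: 2.8796·4.0316 − -2.5746·-5.4407 = -2.3980 (running +64.4290)
Area = |Σ|/2 = |64.4290|/2 = 32.2145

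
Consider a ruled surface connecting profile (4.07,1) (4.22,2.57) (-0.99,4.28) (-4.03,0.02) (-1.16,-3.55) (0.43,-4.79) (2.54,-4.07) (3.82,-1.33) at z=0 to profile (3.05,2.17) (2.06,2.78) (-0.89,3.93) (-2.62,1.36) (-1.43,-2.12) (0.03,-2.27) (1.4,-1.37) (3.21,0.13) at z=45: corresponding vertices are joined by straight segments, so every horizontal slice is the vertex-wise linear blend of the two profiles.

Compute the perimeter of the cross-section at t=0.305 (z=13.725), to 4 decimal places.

Perimeter at t=0.305: 23.7511

Cross-section at t=0.305: each vertex is (1-t)·p0[i] + t·p1[i].
  v1: (1-0.305)·(4.07,1) + 0.305·(3.05,2.17) = (3.7589,1.3569)
  v2: (1-0.305)·(4.22,2.57) + 0.305·(2.06,2.78) = (3.5612,2.6341)
  v3: (1-0.305)·(-0.99,4.28) + 0.305·(-0.89,3.93) = (-0.9595,4.1733)
  v4: (1-0.305)·(-4.03,0.02) + 0.305·(-2.62,1.36) = (-3.6000,0.4287)
  v5: (1-0.305)·(-1.16,-3.55) + 0.305·(-1.43,-2.12) = (-1.2424,-3.1139)
  v6: (1-0.305)·(0.43,-4.79) + 0.305·(0.03,-2.27) = (0.3080,-4.0214)
  v7: (1-0.305)·(2.54,-4.07) + 0.305·(1.4,-1.37) = (2.1923,-3.2465)
  v8: (1-0.305)·(3.82,-1.33) + 0.305·(3.21,0.13) = (3.6340,-0.8847)
Perimeter = Σ |v_{i+1} − v_i|:
  edge 1→2: √(-0.1977² + 1.2772²) = 1.2924 (running 1.2924)
  edge 2→3: √(-4.5207² + 1.5392²) = 4.7755 (running 6.0680)
  edge 3→4: √(-2.6405² + -3.7446²) = 4.5819 (running 10.6498)
  edge 4→5: √(2.3576² + -3.5426²) = 4.2553 (running 14.9052)
  edge 5→6: √(1.5504² + -0.9076²) = 1.7964 (running 16.7016)
  edge 6→7: √(1.8843² + 0.7749²) = 2.0374 (running 18.7390)
  edge 7→8: √(1.4417² + 2.3618²) = 2.7670 (running 21.5061)
  edge 8→1: √(0.1250² + 2.2416²) = 2.2450 (running 23.7511)
Perimeter = 23.7511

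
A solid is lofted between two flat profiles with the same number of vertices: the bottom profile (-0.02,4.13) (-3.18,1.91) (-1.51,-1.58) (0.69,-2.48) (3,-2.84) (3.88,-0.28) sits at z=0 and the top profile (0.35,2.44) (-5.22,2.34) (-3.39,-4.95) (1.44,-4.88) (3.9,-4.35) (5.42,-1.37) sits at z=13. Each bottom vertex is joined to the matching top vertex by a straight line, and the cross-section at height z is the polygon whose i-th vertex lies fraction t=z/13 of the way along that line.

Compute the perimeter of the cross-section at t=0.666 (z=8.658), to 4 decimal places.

Cross-section at t=0.666: each vertex is (1-t)·p0[i] + t·p1[i].
  v1: (1-0.666)·(-0.02,4.13) + 0.666·(0.35,2.44) = (0.2264,3.0045)
  v2: (1-0.666)·(-3.18,1.91) + 0.666·(-5.22,2.34) = (-4.5386,2.1964)
  v3: (1-0.666)·(-1.51,-1.58) + 0.666·(-3.39,-4.95) = (-2.7621,-3.8244)
  v4: (1-0.666)·(0.69,-2.48) + 0.666·(1.44,-4.88) = (1.1895,-4.0784)
  v5: (1-0.666)·(3,-2.84) + 0.666·(3.9,-4.35) = (3.5994,-3.8457)
  v6: (1-0.666)·(3.88,-0.28) + 0.666·(5.42,-1.37) = (4.9056,-1.0059)
Perimeter = Σ |v_{i+1} − v_i|:
  edge 1→2: √(-4.7651² + -0.8081²) = 4.8331 (running 4.8331)
  edge 2→3: √(1.7766² + -6.0208²) = 6.2774 (running 11.1105)
  edge 3→4: √(3.9516² + -0.2540²) = 3.9597 (running 15.0703)
  edge 4→5: √(2.4099² + 0.2327²) = 2.4211 (running 17.4914)
  edge 5→6: √(1.3062² + 2.8397²) = 3.1257 (running 20.6171)
  edge 6→1: √(-4.6792² + 4.0104²) = 6.1627 (running 26.7798)
Perimeter = 26.7798

Perimeter at t=0.666: 26.7798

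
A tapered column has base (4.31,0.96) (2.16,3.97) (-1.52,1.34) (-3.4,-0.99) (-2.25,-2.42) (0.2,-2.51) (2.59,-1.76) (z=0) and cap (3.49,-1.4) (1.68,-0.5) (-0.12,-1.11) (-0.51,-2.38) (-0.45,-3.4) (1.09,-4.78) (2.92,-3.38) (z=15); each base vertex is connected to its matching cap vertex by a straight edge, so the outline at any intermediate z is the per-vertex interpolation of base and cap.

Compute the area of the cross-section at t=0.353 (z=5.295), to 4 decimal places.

Area at t=0.353: 21.9282

Cross-section at t=0.353: each vertex is (1-t)·p0[i] + t·p1[i].
  v1: (1-0.353)·(4.31,0.96) + 0.353·(3.49,-1.4) = (4.0205,0.1269)
  v2: (1-0.353)·(2.16,3.97) + 0.353·(1.68,-0.5) = (1.9906,2.3921)
  v3: (1-0.353)·(-1.52,1.34) + 0.353·(-0.12,-1.11) = (-1.0258,0.4752)
  v4: (1-0.353)·(-3.4,-0.99) + 0.353·(-0.51,-2.38) = (-2.3798,-1.4807)
  v5: (1-0.353)·(-2.25,-2.42) + 0.353·(-0.45,-3.4) = (-1.6146,-2.7659)
  v6: (1-0.353)·(0.2,-2.51) + 0.353·(1.09,-4.78) = (0.5142,-3.3113)
  v7: (1-0.353)·(2.59,-1.76) + 0.353·(2.92,-3.38) = (2.7065,-2.3319)
Shoelace sum Σ(x_i·y_{i+1} − x_{i+1}·y_i):
  i=1: 4.0205·2.3921 − 1.9906·0.1269 = +9.3649 (running +9.3649)
  i=2: 1.9906·0.4752 − -1.0258·2.3921 = +3.3996 (running +12.7645)
  i=3: -1.0258·-1.4807 − -2.3798·0.4752 = +2.6496 (running +15.4141)
  i=4: -2.3798·-2.7659 − -1.6146·-1.4807 = +4.1918 (running +19.6059)
  i=5: -1.6146·-3.3113 − 0.5142·-2.7659 = +6.7686 (running +26.3745)
  i=6: 0.5142·-2.3319 − 2.7065·-3.3113 = +7.7631 (running +34.1376)
  i=7: 2.7065·0.1269 − 4.0205·-2.3319 = +9.7188 (running +43.8564)
Area = |Σ|/2 = |43.8564|/2 = 21.9282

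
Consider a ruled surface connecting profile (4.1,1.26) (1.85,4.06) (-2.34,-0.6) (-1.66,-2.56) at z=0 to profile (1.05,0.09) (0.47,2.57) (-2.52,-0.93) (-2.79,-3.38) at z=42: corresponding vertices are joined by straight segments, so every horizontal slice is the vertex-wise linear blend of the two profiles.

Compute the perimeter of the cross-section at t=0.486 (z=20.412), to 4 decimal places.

Cross-section at t=0.486: each vertex is (1-t)·p0[i] + t·p1[i].
  v1: (1-0.486)·(4.1,1.26) + 0.486·(1.05,0.09) = (2.6177,0.6914)
  v2: (1-0.486)·(1.85,4.06) + 0.486·(0.47,2.57) = (1.1793,3.3359)
  v3: (1-0.486)·(-2.34,-0.6) + 0.486·(-2.52,-0.93) = (-2.4275,-0.7604)
  v4: (1-0.486)·(-1.66,-2.56) + 0.486·(-2.79,-3.38) = (-2.2092,-2.9585)
Perimeter = Σ |v_{i+1} − v_i|:
  edge 1→2: √(-1.4384² + 2.6445²) = 3.0104 (running 3.0104)
  edge 2→3: √(-3.6068² + -4.0962²) = 5.4579 (running 8.4682)
  edge 3→4: √(0.2183² + -2.1981²) = 2.2090 (running 10.6772)
  edge 4→1: √(4.8269² + 3.6499²) = 6.0515 (running 16.7287)
Perimeter = 16.7287

Perimeter at t=0.486: 16.7287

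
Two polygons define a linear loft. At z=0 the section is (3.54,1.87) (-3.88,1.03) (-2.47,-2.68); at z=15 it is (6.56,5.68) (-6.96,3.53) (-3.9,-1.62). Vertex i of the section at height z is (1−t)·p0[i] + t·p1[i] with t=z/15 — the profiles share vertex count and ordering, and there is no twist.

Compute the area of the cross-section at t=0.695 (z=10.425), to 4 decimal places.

Area at t=0.695: 29.7005

Cross-section at t=0.695: each vertex is (1-t)·p0[i] + t·p1[i].
  v1: (1-0.695)·(3.54,1.87) + 0.695·(6.56,5.68) = (5.6389,4.5179)
  v2: (1-0.695)·(-3.88,1.03) + 0.695·(-6.96,3.53) = (-6.0206,2.7675)
  v3: (1-0.695)·(-2.47,-2.68) + 0.695·(-3.9,-1.62) = (-3.4638,-1.9433)
Shoelace sum Σ(x_i·y_{i+1} − x_{i+1}·y_i):
  i=1: 5.6389·2.7675 − -6.0206·4.5179 = +42.8064 (running +42.8064)
  i=2: -6.0206·-1.9433 − -3.4638·2.7675 = +21.2860 (running +64.0925)
  i=3: -3.4638·4.5179 − 5.6389·-1.9433 = -4.6914 (running +59.4010)
Area = |Σ|/2 = |59.4010|/2 = 29.7005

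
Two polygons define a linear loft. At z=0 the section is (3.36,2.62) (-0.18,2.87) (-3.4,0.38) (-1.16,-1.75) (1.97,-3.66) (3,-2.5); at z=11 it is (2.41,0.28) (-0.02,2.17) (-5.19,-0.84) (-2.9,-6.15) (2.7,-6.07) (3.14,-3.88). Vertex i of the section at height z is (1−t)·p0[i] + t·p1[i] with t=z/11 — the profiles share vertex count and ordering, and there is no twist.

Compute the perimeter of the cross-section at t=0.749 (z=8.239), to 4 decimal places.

Perimeter at t=0.749: 25.0764

Cross-section at t=0.749: each vertex is (1-t)·p0[i] + t·p1[i].
  v1: (1-0.749)·(3.36,2.62) + 0.749·(2.41,0.28) = (2.6484,0.8673)
  v2: (1-0.749)·(-0.18,2.87) + 0.749·(-0.02,2.17) = (-0.0602,2.3457)
  v3: (1-0.749)·(-3.4,0.38) + 0.749·(-5.19,-0.84) = (-4.7407,-0.5338)
  v4: (1-0.749)·(-1.16,-1.75) + 0.749·(-2.9,-6.15) = (-2.4633,-5.0456)
  v5: (1-0.749)·(1.97,-3.66) + 0.749·(2.7,-6.07) = (2.5168,-5.4651)
  v6: (1-0.749)·(3,-2.5) + 0.749·(3.14,-3.88) = (3.1049,-3.5336)
Perimeter = Σ |v_{i+1} − v_i|:
  edge 1→2: √(-2.7086² + 1.4784²) = 3.0858 (running 3.0858)
  edge 2→3: √(-4.6806² + -2.8795²) = 5.4954 (running 8.5812)
  edge 3→4: √(2.2774² + -4.5118²) = 5.0540 (running 13.6352)
  edge 4→5: √(4.9800² + -0.4195²) = 4.9977 (running 18.6329)
  edge 5→6: √(0.5881² + 1.9315²) = 2.0190 (running 20.6519)
  edge 6→1: √(-0.4564² + 4.4010²) = 4.4246 (running 25.0764)
Perimeter = 25.0764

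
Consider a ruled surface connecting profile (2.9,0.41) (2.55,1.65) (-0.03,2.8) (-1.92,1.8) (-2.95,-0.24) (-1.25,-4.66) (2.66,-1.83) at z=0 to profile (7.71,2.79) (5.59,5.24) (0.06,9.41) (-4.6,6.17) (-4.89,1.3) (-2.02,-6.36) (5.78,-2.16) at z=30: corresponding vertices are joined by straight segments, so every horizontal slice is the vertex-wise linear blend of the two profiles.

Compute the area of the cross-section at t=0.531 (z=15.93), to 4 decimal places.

Area at t=0.531: 71.4376

Cross-section at t=0.531: each vertex is (1-t)·p0[i] + t·p1[i].
  v1: (1-0.531)·(2.9,0.41) + 0.531·(7.71,2.79) = (5.4541,1.6738)
  v2: (1-0.531)·(2.55,1.65) + 0.531·(5.59,5.24) = (4.1642,3.5563)
  v3: (1-0.531)·(-0.03,2.8) + 0.531·(0.06,9.41) = (0.0178,6.3099)
  v4: (1-0.531)·(-1.92,1.8) + 0.531·(-4.6,6.17) = (-3.3431,4.1205)
  v5: (1-0.531)·(-2.95,-0.24) + 0.531·(-4.89,1.3) = (-3.9801,0.5777)
  v6: (1-0.531)·(-1.25,-4.66) + 0.531·(-2.02,-6.36) = (-1.6589,-5.5627)
  v7: (1-0.531)·(2.66,-1.83) + 0.531·(5.78,-2.16) = (4.3167,-2.0052)
Shoelace sum Σ(x_i·y_{i+1} − x_{i+1}·y_i):
  i=1: 5.4541·3.5563 − 4.1642·1.6738 = +12.4264 (running +12.4264)
  i=2: 4.1642·6.3099 − 0.0178·3.5563 = +26.2127 (running +38.6391)
  i=3: 0.0178·4.1205 − -3.3431·6.3099 = +21.1678 (running +59.8069)
  i=4: -3.3431·0.5777 − -3.9801·4.1205 = +14.4686 (running +74.2755)
  i=5: -3.9801·-5.5627 − -1.6589·0.5777 = +23.0987 (running +97.3743)
  i=6: -1.6589·-2.0052 − 4.3167·-5.5627 = +27.3390 (running +124.7133)
  i=7: 4.3167·1.6738 − 5.4541·-2.0052 = +18.1620 (running +142.8753)
Area = |Σ|/2 = |142.8753|/2 = 71.4376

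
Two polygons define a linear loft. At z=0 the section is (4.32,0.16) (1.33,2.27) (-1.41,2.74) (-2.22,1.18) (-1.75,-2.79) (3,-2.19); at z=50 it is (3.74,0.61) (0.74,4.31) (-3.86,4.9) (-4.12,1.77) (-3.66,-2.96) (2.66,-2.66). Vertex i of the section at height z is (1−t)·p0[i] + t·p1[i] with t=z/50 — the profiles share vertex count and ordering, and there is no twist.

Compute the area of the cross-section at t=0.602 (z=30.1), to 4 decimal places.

Area at t=0.602: 38.5618

Cross-section at t=0.602: each vertex is (1-t)·p0[i] + t·p1[i].
  v1: (1-0.602)·(4.32,0.16) + 0.602·(3.74,0.61) = (3.9708,0.4309)
  v2: (1-0.602)·(1.33,2.27) + 0.602·(0.74,4.31) = (0.9748,3.4981)
  v3: (1-0.602)·(-1.41,2.74) + 0.602·(-3.86,4.9) = (-2.8849,4.0403)
  v4: (1-0.602)·(-2.22,1.18) + 0.602·(-4.12,1.77) = (-3.3638,1.5352)
  v5: (1-0.602)·(-1.75,-2.79) + 0.602·(-3.66,-2.96) = (-2.8998,-2.8923)
  v6: (1-0.602)·(3,-2.19) + 0.602·(2.66,-2.66) = (2.7953,-2.4729)
Shoelace sum Σ(x_i·y_{i+1} − x_{i+1}·y_i):
  i=1: 3.9708·3.4981 − 0.9748·0.4309 = +13.4703 (running +13.4703)
  i=2: 0.9748·4.0403 − -2.8849·3.4981 = +14.0302 (running +27.5005)
  i=3: -2.8849·1.5352 − -3.3638·4.0403 = +9.1620 (running +36.6624)
  i=4: -3.3638·-2.8923 − -2.8998·1.5352 = +14.1810 (running +50.8434)
  i=5: -2.8998·-2.4729 − 2.7953·-2.8923 = +15.2561 (running +66.0995)
  i=6: 2.7953·0.4309 − 3.9708·-2.4729 = +11.0242 (running +77.1237)
Area = |Σ|/2 = |77.1237|/2 = 38.5618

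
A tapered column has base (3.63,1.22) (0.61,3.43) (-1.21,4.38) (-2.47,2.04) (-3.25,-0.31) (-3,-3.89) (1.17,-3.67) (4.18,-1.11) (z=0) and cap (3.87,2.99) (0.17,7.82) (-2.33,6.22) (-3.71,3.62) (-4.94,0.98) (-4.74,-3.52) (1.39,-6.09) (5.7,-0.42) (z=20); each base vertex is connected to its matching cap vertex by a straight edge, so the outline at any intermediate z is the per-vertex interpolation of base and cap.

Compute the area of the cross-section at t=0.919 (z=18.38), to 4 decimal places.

Cross-section at t=0.919: each vertex is (1-t)·p0[i] + t·p1[i].
  v1: (1-0.919)·(3.63,1.22) + 0.919·(3.87,2.99) = (3.8506,2.8466)
  v2: (1-0.919)·(0.61,3.43) + 0.919·(0.17,7.82) = (0.2056,7.4644)
  v3: (1-0.919)·(-1.21,4.38) + 0.919·(-2.33,6.22) = (-2.2393,6.0710)
  v4: (1-0.919)·(-2.47,2.04) + 0.919·(-3.71,3.62) = (-3.6096,3.4920)
  v5: (1-0.919)·(-3.25,-0.31) + 0.919·(-4.94,0.98) = (-4.8031,0.8755)
  v6: (1-0.919)·(-3,-3.89) + 0.919·(-4.74,-3.52) = (-4.5991,-3.5500)
  v7: (1-0.919)·(1.17,-3.67) + 0.919·(1.39,-6.09) = (1.3722,-5.8940)
  v8: (1-0.919)·(4.18,-1.11) + 0.919·(5.7,-0.42) = (5.5769,-0.4759)
Shoelace sum Σ(x_i·y_{i+1} − x_{i+1}·y_i):
  i=1: 3.8506·7.4644 − 0.2056·2.8466 = +28.1568 (running +28.1568)
  i=2: 0.2056·6.0710 − -2.2393·7.4644 = +17.9633 (running +46.1201)
  i=3: -2.2393·3.4920 − -3.6096·6.0710 = +14.0939 (running +60.2140)
  i=4: -3.6096·0.8755 − -4.8031·3.4920 = +13.6124 (running +73.8263)
  i=5: -4.8031·-3.5500 − -4.5991·0.8755 = +21.0774 (running +94.9038)
  i=6: -4.5991·-5.8940 − 1.3722·-3.5500 = +31.9780 (running +126.8817)
  i=7: 1.3722·-0.4759 − 5.5769·-5.8940 = +32.2170 (running +159.0987)
  i=8: 5.5769·2.8466 − 3.8506·-0.4759 = +17.7078 (running +176.8065)
Area = |Σ|/2 = |176.8065|/2 = 88.4033

Area at t=0.919: 88.4033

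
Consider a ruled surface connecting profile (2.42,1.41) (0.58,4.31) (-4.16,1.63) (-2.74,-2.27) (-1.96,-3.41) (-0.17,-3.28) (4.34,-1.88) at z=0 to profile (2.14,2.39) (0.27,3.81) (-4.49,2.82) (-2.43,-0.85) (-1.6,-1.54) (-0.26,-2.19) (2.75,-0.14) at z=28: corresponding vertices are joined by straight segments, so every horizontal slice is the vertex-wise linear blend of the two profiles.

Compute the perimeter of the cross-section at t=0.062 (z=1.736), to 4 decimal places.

Perimeter at t=0.062: 24.4027

Cross-section at t=0.062: each vertex is (1-t)·p0[i] + t·p1[i].
  v1: (1-0.062)·(2.42,1.41) + 0.062·(2.14,2.39) = (2.4026,1.4708)
  v2: (1-0.062)·(0.58,4.31) + 0.062·(0.27,3.81) = (0.5608,4.2790)
  v3: (1-0.062)·(-4.16,1.63) + 0.062·(-4.49,2.82) = (-4.1805,1.7038)
  v4: (1-0.062)·(-2.74,-2.27) + 0.062·(-2.43,-0.85) = (-2.7208,-2.1820)
  v5: (1-0.062)·(-1.96,-3.41) + 0.062·(-1.6,-1.54) = (-1.9377,-3.2941)
  v6: (1-0.062)·(-0.17,-3.28) + 0.062·(-0.26,-2.19) = (-0.1756,-3.2124)
  v7: (1-0.062)·(4.34,-1.88) + 0.062·(2.75,-0.14) = (4.2414,-1.7721)
Perimeter = Σ |v_{i+1} − v_i|:
  edge 1→2: √(-1.8419² + 2.8082²) = 3.3584 (running 3.3584)
  edge 2→3: √(-4.7412² + -2.5752²) = 5.3955 (running 8.7538)
  edge 3→4: √(1.4597² + -3.8857²) = 4.1509 (running 12.9047)
  edge 4→5: √(0.7831² + -1.1121²) = 1.3602 (running 14.2649)
  edge 5→6: √(1.7621² + 0.0816²) = 1.7640 (running 16.0288)
  edge 6→7: √(4.4170² + 1.4403²) = 4.6459 (running 20.6747)
  edge 7→1: √(-1.8388² + 3.2429²) = 3.7279 (running 24.4027)
Perimeter = 24.4027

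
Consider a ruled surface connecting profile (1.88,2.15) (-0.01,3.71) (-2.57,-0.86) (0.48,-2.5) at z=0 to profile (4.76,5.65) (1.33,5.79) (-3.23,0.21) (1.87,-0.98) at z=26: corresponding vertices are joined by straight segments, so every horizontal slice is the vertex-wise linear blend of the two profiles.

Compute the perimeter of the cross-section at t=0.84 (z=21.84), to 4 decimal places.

Cross-section at t=0.84: each vertex is (1-t)·p0[i] + t·p1[i].
  v1: (1-0.84)·(1.88,2.15) + 0.84·(4.76,5.65) = (4.2992,5.0900)
  v2: (1-0.84)·(-0.01,3.71) + 0.84·(1.33,5.79) = (1.1156,5.4572)
  v3: (1-0.84)·(-2.57,-0.86) + 0.84·(-3.23,0.21) = (-3.1244,0.0388)
  v4: (1-0.84)·(0.48,-2.5) + 0.84·(1.87,-0.98) = (1.6476,-1.2232)
Perimeter = Σ |v_{i+1} − v_i|:
  edge 1→2: √(-3.1836² + 0.3672²) = 3.2047 (running 3.2047)
  edge 2→3: √(-4.2400² + -5.4184²) = 6.8802 (running 10.0849)
  edge 3→4: √(4.7720² + -1.2620²) = 4.9361 (running 15.0209)
  edge 4→1: √(2.6516² + 6.3132²) = 6.8474 (running 21.8684)
Perimeter = 21.8684

Perimeter at t=0.84: 21.8684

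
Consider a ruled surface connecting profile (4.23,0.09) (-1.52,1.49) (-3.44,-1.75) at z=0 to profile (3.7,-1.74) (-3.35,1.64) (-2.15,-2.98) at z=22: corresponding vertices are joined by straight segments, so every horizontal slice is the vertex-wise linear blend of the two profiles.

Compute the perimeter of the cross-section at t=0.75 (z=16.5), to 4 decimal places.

Cross-section at t=0.75: each vertex is (1-t)·p0[i] + t·p1[i].
  v1: (1-0.75)·(4.23,0.09) + 0.75·(3.7,-1.74) = (3.8325,-1.2825)
  v2: (1-0.75)·(-1.52,1.49) + 0.75·(-3.35,1.64) = (-2.8925,1.6025)
  v3: (1-0.75)·(-3.44,-1.75) + 0.75·(-2.15,-2.98) = (-2.4725,-2.6725)
Perimeter = Σ |v_{i+1} − v_i|:
  edge 1→2: √(-6.7250² + 2.8850²) = 7.3177 (running 7.3177)
  edge 2→3: √(0.4200² + -4.2750²) = 4.2956 (running 11.6133)
  edge 3→1: √(6.3050² + 1.3900²) = 6.4564 (running 18.0697)
Perimeter = 18.0697

Perimeter at t=0.75: 18.0697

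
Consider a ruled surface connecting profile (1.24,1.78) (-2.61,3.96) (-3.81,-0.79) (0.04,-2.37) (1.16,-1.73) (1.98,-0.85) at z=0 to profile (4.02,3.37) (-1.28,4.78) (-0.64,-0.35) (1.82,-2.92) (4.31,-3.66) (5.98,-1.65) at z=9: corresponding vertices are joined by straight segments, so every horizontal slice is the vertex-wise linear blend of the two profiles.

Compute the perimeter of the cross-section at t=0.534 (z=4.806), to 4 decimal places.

Perimeter at t=0.534: 21.6205

Cross-section at t=0.534: each vertex is (1-t)·p0[i] + t·p1[i].
  v1: (1-0.534)·(1.24,1.78) + 0.534·(4.02,3.37) = (2.7245,2.6291)
  v2: (1-0.534)·(-2.61,3.96) + 0.534·(-1.28,4.78) = (-1.8998,4.3979)
  v3: (1-0.534)·(-3.81,-0.79) + 0.534·(-0.64,-0.35) = (-2.1172,-0.5550)
  v4: (1-0.534)·(0.04,-2.37) + 0.534·(1.82,-2.92) = (0.9905,-2.6637)
  v5: (1-0.534)·(1.16,-1.73) + 0.534·(4.31,-3.66) = (2.8421,-2.7606)
  v6: (1-0.534)·(1.98,-0.85) + 0.534·(5.98,-1.65) = (4.1160,-1.2772)
Perimeter = Σ |v_{i+1} − v_i|:
  edge 1→2: √(-4.6243² + 1.7688²) = 4.9510 (running 4.9510)
  edge 2→3: √(-0.2174² + -4.9529²) = 4.9577 (running 9.9087)
  edge 3→4: √(3.1077² + -2.1087²) = 3.7556 (running 13.6643)
  edge 4→5: √(1.8516² + -0.0969²) = 1.8541 (running 15.5184)
  edge 5→6: √(1.2739² + 1.4834²) = 1.9553 (running 17.4738)
  edge 6→1: √(-1.3915² + 3.9063²) = 4.1467 (running 21.6205)
Perimeter = 21.6205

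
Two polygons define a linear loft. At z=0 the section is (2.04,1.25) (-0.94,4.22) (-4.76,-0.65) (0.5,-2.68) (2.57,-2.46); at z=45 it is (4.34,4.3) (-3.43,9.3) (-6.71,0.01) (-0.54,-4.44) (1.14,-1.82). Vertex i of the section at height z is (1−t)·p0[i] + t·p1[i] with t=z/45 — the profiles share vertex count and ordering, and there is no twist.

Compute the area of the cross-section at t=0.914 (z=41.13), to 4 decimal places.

Cross-section at t=0.914: each vertex is (1-t)·p0[i] + t·p1[i].
  v1: (1-0.914)·(2.04,1.25) + 0.914·(4.34,4.3) = (4.1422,4.0377)
  v2: (1-0.914)·(-0.94,4.22) + 0.914·(-3.43,9.3) = (-3.2159,8.8631)
  v3: (1-0.914)·(-4.76,-0.65) + 0.914·(-6.71,0.01) = (-6.5423,-0.0468)
  v4: (1-0.914)·(0.5,-2.68) + 0.914·(-0.54,-4.44) = (-0.4506,-4.2886)
  v5: (1-0.914)·(2.57,-2.46) + 0.914·(1.14,-1.82) = (1.2630,-1.8750)
Shoelace sum Σ(x_i·y_{i+1} − x_{i+1}·y_i):
  i=1: 4.1422·8.8631 − -3.2159·4.0377 = +49.6975 (running +49.6975)
  i=2: -3.2159·-0.0468 − -6.5423·8.8631 = +58.1356 (running +107.8331)
  i=3: -6.5423·-4.2886 − -0.4506·-0.0468 = +28.0365 (running +135.8696)
  i=4: -0.4506·-1.8750 − 1.2630·-4.2886 = +6.2613 (running +142.1308)
  i=5: 1.2630·4.0377 − 4.1422·-1.8750 = +12.8663 (running +154.9972)
Area = |Σ|/2 = |154.9972|/2 = 77.4986

Area at t=0.914: 77.4986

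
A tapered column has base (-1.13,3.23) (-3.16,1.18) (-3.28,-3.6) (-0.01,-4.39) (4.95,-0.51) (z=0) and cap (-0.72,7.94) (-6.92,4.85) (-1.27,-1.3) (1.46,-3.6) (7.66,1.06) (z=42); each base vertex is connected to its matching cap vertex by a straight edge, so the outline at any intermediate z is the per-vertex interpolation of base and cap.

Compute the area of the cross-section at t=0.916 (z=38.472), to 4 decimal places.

Cross-section at t=0.916: each vertex is (1-t)·p0[i] + t·p1[i].
  v1: (1-0.916)·(-1.13,3.23) + 0.916·(-0.72,7.94) = (-0.7544,7.5444)
  v2: (1-0.916)·(-3.16,1.18) + 0.916·(-6.92,4.85) = (-6.6042,4.5417)
  v3: (1-0.916)·(-3.28,-3.6) + 0.916·(-1.27,-1.3) = (-1.4388,-1.4932)
  v4: (1-0.916)·(-0.01,-4.39) + 0.916·(1.46,-3.6) = (1.3365,-3.6664)
  v5: (1-0.916)·(4.95,-0.51) + 0.916·(7.66,1.06) = (7.4324,0.9281)
Shoelace sum Σ(x_i·y_{i+1} − x_{i+1}·y_i):
  i=1: -0.7544·4.5417 − -6.6042·7.5444 = +46.3977 (running +46.3977)
  i=2: -6.6042·-1.4932 − -1.4388·4.5417 = +16.3961 (running +62.7938)
  i=3: -1.4388·-3.6664 − 1.3365·-1.4932 = +7.2710 (running +70.0648)
  i=4: 1.3365·0.9281 − 7.4324·-3.6664 = +28.4902 (running +98.5550)
  i=5: 7.4324·7.5444 − -0.7544·0.9281 = +56.7726 (running +155.3276)
Area = |Σ|/2 = |155.3276|/2 = 77.6638

Area at t=0.916: 77.6638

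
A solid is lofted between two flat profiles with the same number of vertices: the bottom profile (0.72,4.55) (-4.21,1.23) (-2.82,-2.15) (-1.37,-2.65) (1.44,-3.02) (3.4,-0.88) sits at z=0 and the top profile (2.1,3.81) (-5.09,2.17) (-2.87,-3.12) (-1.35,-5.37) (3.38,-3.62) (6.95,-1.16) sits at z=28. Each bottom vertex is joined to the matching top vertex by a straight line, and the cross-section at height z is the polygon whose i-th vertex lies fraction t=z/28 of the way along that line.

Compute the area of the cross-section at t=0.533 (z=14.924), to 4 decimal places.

Cross-section at t=0.533: each vertex is (1-t)·p0[i] + t·p1[i].
  v1: (1-0.533)·(0.72,4.55) + 0.533·(2.1,3.81) = (1.4555,4.1556)
  v2: (1-0.533)·(-4.21,1.23) + 0.533·(-5.09,2.17) = (-4.6790,1.7310)
  v3: (1-0.533)·(-2.82,-2.15) + 0.533·(-2.87,-3.12) = (-2.8466,-2.6670)
  v4: (1-0.533)·(-1.37,-2.65) + 0.533·(-1.35,-5.37) = (-1.3593,-4.0998)
  v5: (1-0.533)·(1.44,-3.02) + 0.533·(3.38,-3.62) = (2.4740,-3.3398)
  v6: (1-0.533)·(3.4,-0.88) + 0.533·(6.95,-1.16) = (5.2922,-1.0292)
Shoelace sum Σ(x_i·y_{i+1} − x_{i+1}·y_i):
  i=1: 1.4555·1.7310 − -4.6790·4.1556 = +21.9637 (running +21.9637)
  i=2: -4.6790·-2.6670 − -2.8466·1.7310 = +17.4067 (running +39.3703)
  i=3: -2.8466·-4.0998 − -1.3593·-2.6670 = +8.0452 (running +47.4156)
  i=4: -1.3593·-3.3398 − 2.4740·-4.0998 = +14.6828 (running +62.0984)
  i=5: 2.4740·-1.0292 − 5.2922·-3.3398 = +15.1284 (running +77.2267)
  i=6: 5.2922·4.1556 − 1.4555·-1.0292 = +23.4901 (running +100.7168)
Area = |Σ|/2 = |100.7168|/2 = 50.3584

Area at t=0.533: 50.3584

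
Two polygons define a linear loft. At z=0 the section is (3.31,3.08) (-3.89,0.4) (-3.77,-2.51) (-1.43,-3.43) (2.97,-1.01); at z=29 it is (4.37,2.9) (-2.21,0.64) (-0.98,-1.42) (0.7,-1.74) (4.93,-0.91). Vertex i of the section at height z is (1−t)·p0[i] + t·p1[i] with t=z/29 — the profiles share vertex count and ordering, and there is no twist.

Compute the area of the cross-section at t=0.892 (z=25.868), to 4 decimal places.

Area at t=0.892: 21.7884

Cross-section at t=0.892: each vertex is (1-t)·p0[i] + t·p1[i].
  v1: (1-0.892)·(3.31,3.08) + 0.892·(4.37,2.9) = (4.2555,2.9194)
  v2: (1-0.892)·(-3.89,0.4) + 0.892·(-2.21,0.64) = (-2.3914,0.6141)
  v3: (1-0.892)·(-3.77,-2.51) + 0.892·(-0.98,-1.42) = (-1.2813,-1.5377)
  v4: (1-0.892)·(-1.43,-3.43) + 0.892·(0.7,-1.74) = (0.4700,-1.9225)
  v5: (1-0.892)·(2.97,-1.01) + 0.892·(4.93,-0.91) = (4.7183,-0.9208)
Shoelace sum Σ(x_i·y_{i+1} − x_{i+1}·y_i):
  i=1: 4.2555·0.6141 − -2.3914·2.9194 = +9.5949 (running +9.5949)
  i=2: -2.3914·-1.5377 − -1.2813·0.6141 = +4.4642 (running +14.0591)
  i=3: -1.2813·-1.9225 − 0.4700·-1.5377 = +3.1860 (running +17.2451)
  i=4: 0.4700·-0.9208 − 4.7183·-1.9225 = +8.6383 (running +25.8834)
  i=5: 4.7183·2.9194 − 4.2555·-0.9208 = +17.6933 (running +43.5768)
Area = |Σ|/2 = |43.5768|/2 = 21.7884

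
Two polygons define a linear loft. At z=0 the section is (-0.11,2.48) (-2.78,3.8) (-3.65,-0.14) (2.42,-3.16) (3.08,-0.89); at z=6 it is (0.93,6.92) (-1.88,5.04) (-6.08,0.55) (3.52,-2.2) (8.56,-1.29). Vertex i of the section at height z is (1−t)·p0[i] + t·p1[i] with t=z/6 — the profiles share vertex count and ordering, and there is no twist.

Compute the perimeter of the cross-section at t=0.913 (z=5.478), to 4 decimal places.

Perimeter at t=0.913: 34.2475

Cross-section at t=0.913: each vertex is (1-t)·p0[i] + t·p1[i].
  v1: (1-0.913)·(-0.11,2.48) + 0.913·(0.93,6.92) = (0.8395,6.5337)
  v2: (1-0.913)·(-2.78,3.8) + 0.913·(-1.88,5.04) = (-1.9583,4.9321)
  v3: (1-0.913)·(-3.65,-0.14) + 0.913·(-6.08,0.55) = (-5.8686,0.4900)
  v4: (1-0.913)·(2.42,-3.16) + 0.913·(3.52,-2.2) = (3.4243,-2.2835)
  v5: (1-0.913)·(3.08,-0.89) + 0.913·(8.56,-1.29) = (8.0832,-1.2552)
Perimeter = Σ |v_{i+1} − v_i|:
  edge 1→2: √(-2.7978² + -1.6016²) = 3.2238 (running 3.2238)
  edge 2→3: √(-3.9103² + -4.4421²) = 5.9180 (running 9.1418)
  edge 3→4: √(9.2929² + -2.7735²) = 9.6979 (running 18.8398)
  edge 4→5: √(4.6589² + 1.0283²) = 4.7711 (running 23.6109)
  edge 5→1: √(-7.2437² + 7.7889²) = 10.6367 (running 34.2475)
Perimeter = 34.2475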